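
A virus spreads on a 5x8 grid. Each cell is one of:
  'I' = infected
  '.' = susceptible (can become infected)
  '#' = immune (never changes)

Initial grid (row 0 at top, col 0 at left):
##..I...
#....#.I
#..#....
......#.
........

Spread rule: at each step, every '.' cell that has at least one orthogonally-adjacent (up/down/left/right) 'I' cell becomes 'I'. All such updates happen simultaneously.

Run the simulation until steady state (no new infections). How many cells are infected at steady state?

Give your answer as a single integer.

Step 0 (initial): 2 infected
Step 1: +6 new -> 8 infected
Step 2: +6 new -> 14 infected
Step 3: +4 new -> 18 infected
Step 4: +6 new -> 24 infected
Step 5: +4 new -> 28 infected
Step 6: +2 new -> 30 infected
Step 7: +2 new -> 32 infected
Step 8: +1 new -> 33 infected
Step 9: +0 new -> 33 infected

Answer: 33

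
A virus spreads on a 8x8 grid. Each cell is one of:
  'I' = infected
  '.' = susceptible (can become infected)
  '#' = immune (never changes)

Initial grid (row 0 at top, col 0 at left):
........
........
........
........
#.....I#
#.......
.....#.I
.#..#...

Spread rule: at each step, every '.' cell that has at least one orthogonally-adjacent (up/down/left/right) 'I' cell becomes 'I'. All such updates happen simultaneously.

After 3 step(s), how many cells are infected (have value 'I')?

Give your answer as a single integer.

Step 0 (initial): 2 infected
Step 1: +6 new -> 8 infected
Step 2: +6 new -> 14 infected
Step 3: +7 new -> 21 infected

Answer: 21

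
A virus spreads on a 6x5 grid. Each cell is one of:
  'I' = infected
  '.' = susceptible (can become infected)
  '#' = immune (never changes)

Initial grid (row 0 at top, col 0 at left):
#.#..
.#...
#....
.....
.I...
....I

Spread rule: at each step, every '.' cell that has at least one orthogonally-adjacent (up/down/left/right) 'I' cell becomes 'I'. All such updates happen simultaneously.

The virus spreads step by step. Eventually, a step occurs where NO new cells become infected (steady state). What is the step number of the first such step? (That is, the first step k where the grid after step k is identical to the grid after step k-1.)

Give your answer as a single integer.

Step 0 (initial): 2 infected
Step 1: +6 new -> 8 infected
Step 2: +7 new -> 15 infected
Step 3: +3 new -> 18 infected
Step 4: +3 new -> 21 infected
Step 5: +2 new -> 23 infected
Step 6: +1 new -> 24 infected
Step 7: +0 new -> 24 infected

Answer: 7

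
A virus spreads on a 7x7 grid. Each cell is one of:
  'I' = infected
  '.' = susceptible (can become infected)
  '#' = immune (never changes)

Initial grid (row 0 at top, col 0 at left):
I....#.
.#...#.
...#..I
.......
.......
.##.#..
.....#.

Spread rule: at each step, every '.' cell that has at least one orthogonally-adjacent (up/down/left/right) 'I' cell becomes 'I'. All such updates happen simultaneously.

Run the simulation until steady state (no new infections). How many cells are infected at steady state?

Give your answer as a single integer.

Answer: 41

Derivation:
Step 0 (initial): 2 infected
Step 1: +5 new -> 7 infected
Step 2: +6 new -> 13 infected
Step 3: +8 new -> 21 infected
Step 4: +9 new -> 30 infected
Step 5: +4 new -> 34 infected
Step 6: +3 new -> 37 infected
Step 7: +2 new -> 39 infected
Step 8: +2 new -> 41 infected
Step 9: +0 new -> 41 infected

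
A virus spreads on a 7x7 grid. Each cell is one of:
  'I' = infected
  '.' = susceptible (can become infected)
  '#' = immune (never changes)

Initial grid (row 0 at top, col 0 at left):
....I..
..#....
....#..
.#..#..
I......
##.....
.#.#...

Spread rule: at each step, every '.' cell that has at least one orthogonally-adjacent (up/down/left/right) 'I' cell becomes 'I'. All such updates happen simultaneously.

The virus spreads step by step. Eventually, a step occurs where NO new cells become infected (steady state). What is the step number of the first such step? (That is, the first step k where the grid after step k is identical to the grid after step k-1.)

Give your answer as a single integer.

Step 0 (initial): 2 infected
Step 1: +5 new -> 7 infected
Step 2: +6 new -> 13 infected
Step 3: +9 new -> 22 infected
Step 4: +9 new -> 31 infected
Step 5: +3 new -> 34 infected
Step 6: +3 new -> 37 infected
Step 7: +2 new -> 39 infected
Step 8: +1 new -> 40 infected
Step 9: +0 new -> 40 infected

Answer: 9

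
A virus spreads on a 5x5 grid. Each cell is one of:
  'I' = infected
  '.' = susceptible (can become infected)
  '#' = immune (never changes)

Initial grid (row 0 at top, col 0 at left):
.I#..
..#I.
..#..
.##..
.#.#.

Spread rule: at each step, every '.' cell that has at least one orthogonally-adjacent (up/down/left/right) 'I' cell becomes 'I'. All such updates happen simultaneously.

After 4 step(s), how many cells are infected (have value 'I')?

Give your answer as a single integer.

Answer: 16

Derivation:
Step 0 (initial): 2 infected
Step 1: +5 new -> 7 infected
Step 2: +5 new -> 12 infected
Step 3: +2 new -> 14 infected
Step 4: +2 new -> 16 infected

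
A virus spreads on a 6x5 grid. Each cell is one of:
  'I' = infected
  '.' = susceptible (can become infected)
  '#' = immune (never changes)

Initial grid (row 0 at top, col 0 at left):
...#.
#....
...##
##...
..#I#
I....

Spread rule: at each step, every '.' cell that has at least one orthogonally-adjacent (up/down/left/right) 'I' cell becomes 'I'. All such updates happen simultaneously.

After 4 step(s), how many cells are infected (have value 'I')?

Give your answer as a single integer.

Answer: 14

Derivation:
Step 0 (initial): 2 infected
Step 1: +4 new -> 6 infected
Step 2: +5 new -> 11 infected
Step 3: +1 new -> 12 infected
Step 4: +2 new -> 14 infected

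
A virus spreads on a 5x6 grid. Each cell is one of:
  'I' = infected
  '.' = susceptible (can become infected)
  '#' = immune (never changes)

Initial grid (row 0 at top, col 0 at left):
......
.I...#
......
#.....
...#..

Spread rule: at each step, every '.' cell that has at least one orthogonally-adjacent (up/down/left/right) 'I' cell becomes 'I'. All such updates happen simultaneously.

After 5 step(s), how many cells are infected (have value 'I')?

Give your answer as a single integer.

Step 0 (initial): 1 infected
Step 1: +4 new -> 5 infected
Step 2: +6 new -> 11 infected
Step 3: +5 new -> 16 infected
Step 4: +5 new -> 21 infected
Step 5: +3 new -> 24 infected

Answer: 24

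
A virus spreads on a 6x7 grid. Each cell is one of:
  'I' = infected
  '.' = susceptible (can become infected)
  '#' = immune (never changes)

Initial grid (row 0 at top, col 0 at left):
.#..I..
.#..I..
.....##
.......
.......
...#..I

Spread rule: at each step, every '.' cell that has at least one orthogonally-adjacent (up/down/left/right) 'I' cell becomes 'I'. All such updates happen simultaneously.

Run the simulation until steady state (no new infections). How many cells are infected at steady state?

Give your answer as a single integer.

Answer: 37

Derivation:
Step 0 (initial): 3 infected
Step 1: +7 new -> 10 infected
Step 2: +9 new -> 19 infected
Step 3: +4 new -> 23 infected
Step 4: +3 new -> 26 infected
Step 5: +3 new -> 29 infected
Step 6: +4 new -> 33 infected
Step 7: +3 new -> 36 infected
Step 8: +1 new -> 37 infected
Step 9: +0 new -> 37 infected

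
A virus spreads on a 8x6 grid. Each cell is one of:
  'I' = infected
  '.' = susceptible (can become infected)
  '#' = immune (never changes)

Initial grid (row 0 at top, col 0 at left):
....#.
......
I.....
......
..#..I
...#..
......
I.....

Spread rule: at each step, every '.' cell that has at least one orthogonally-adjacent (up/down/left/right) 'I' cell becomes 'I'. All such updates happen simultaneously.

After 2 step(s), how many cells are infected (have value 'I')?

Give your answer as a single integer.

Answer: 24

Derivation:
Step 0 (initial): 3 infected
Step 1: +8 new -> 11 infected
Step 2: +13 new -> 24 infected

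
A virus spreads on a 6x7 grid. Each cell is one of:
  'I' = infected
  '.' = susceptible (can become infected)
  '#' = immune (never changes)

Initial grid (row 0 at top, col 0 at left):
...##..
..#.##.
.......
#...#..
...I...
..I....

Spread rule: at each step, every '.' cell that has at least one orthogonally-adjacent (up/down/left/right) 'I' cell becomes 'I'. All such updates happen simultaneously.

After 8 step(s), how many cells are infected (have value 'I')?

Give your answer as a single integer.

Step 0 (initial): 2 infected
Step 1: +5 new -> 7 infected
Step 2: +6 new -> 13 infected
Step 3: +8 new -> 21 infected
Step 4: +4 new -> 25 infected
Step 5: +3 new -> 28 infected
Step 6: +3 new -> 31 infected
Step 7: +3 new -> 34 infected
Step 8: +1 new -> 35 infected

Answer: 35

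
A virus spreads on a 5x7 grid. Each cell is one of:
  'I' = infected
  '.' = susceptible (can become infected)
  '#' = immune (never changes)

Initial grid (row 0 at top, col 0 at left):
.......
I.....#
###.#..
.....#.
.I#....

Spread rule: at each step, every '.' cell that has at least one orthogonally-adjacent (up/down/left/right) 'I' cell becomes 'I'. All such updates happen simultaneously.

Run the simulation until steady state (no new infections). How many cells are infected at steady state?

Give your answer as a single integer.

Step 0 (initial): 2 infected
Step 1: +4 new -> 6 infected
Step 2: +4 new -> 10 infected
Step 3: +3 new -> 13 infected
Step 4: +5 new -> 18 infected
Step 5: +3 new -> 21 infected
Step 6: +3 new -> 24 infected
Step 7: +3 new -> 27 infected
Step 8: +1 new -> 28 infected
Step 9: +0 new -> 28 infected

Answer: 28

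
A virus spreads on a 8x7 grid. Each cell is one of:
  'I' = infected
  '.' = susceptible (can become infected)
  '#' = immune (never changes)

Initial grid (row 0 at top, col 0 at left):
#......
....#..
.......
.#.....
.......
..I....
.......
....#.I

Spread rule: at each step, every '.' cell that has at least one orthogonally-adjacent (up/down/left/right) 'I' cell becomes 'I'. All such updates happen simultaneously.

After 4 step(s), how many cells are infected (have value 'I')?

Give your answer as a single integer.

Step 0 (initial): 2 infected
Step 1: +6 new -> 8 infected
Step 2: +10 new -> 18 infected
Step 3: +10 new -> 28 infected
Step 4: +8 new -> 36 infected

Answer: 36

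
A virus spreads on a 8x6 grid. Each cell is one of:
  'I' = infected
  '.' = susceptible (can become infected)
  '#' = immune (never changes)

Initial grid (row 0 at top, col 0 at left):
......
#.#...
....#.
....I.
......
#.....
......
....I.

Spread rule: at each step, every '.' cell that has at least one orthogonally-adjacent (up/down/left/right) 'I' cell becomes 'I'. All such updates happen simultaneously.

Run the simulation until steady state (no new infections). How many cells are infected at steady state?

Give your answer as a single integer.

Answer: 44

Derivation:
Step 0 (initial): 2 infected
Step 1: +6 new -> 8 infected
Step 2: +9 new -> 17 infected
Step 3: +9 new -> 26 infected
Step 4: +9 new -> 35 infected
Step 5: +7 new -> 42 infected
Step 6: +1 new -> 43 infected
Step 7: +1 new -> 44 infected
Step 8: +0 new -> 44 infected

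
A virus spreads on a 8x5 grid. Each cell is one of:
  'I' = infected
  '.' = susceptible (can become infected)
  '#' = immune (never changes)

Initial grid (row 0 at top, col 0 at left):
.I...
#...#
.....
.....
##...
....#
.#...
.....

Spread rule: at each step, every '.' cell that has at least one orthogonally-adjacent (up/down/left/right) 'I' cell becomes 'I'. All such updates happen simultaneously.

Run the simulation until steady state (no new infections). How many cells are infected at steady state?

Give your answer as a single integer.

Answer: 34

Derivation:
Step 0 (initial): 1 infected
Step 1: +3 new -> 4 infected
Step 2: +3 new -> 7 infected
Step 3: +5 new -> 12 infected
Step 4: +3 new -> 15 infected
Step 5: +3 new -> 18 infected
Step 6: +3 new -> 21 infected
Step 7: +4 new -> 25 infected
Step 8: +3 new -> 28 infected
Step 9: +4 new -> 32 infected
Step 10: +2 new -> 34 infected
Step 11: +0 new -> 34 infected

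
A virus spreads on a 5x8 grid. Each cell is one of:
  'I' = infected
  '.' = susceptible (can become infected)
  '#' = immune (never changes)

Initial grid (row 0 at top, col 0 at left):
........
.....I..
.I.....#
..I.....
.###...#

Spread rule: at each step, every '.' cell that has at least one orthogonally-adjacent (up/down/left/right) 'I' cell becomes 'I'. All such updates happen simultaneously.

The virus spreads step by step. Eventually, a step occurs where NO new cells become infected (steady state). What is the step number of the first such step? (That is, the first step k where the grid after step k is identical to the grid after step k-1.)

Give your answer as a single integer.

Answer: 5

Derivation:
Step 0 (initial): 3 infected
Step 1: +9 new -> 12 infected
Step 2: +13 new -> 25 infected
Step 3: +8 new -> 33 infected
Step 4: +2 new -> 35 infected
Step 5: +0 new -> 35 infected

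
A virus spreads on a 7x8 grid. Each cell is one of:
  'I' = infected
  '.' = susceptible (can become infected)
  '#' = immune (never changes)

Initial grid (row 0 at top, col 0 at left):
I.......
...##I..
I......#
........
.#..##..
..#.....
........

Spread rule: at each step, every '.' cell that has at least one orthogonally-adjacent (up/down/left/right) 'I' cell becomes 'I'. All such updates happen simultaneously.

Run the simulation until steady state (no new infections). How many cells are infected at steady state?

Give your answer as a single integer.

Step 0 (initial): 3 infected
Step 1: +7 new -> 10 infected
Step 2: +11 new -> 21 infected
Step 3: +8 new -> 29 infected
Step 4: +6 new -> 35 infected
Step 5: +4 new -> 39 infected
Step 6: +5 new -> 44 infected
Step 7: +4 new -> 48 infected
Step 8: +1 new -> 49 infected
Step 9: +0 new -> 49 infected

Answer: 49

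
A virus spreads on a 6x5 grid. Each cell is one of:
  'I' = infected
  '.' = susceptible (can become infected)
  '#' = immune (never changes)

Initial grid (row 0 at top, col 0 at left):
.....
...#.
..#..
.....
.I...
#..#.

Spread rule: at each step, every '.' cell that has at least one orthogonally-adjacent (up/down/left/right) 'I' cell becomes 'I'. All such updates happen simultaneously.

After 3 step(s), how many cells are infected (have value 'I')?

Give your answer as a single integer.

Answer: 14

Derivation:
Step 0 (initial): 1 infected
Step 1: +4 new -> 5 infected
Step 2: +5 new -> 10 infected
Step 3: +4 new -> 14 infected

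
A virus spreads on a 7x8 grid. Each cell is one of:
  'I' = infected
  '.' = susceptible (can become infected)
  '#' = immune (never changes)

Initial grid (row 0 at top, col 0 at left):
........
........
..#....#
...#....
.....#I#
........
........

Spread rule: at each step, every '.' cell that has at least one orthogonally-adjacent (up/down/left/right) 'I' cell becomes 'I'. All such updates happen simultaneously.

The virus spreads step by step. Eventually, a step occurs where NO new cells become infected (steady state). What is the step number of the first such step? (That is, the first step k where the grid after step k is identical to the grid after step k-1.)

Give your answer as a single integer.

Answer: 11

Derivation:
Step 0 (initial): 1 infected
Step 1: +2 new -> 3 infected
Step 2: +6 new -> 9 infected
Step 3: +6 new -> 15 infected
Step 4: +7 new -> 22 infected
Step 5: +7 new -> 29 infected
Step 6: +5 new -> 34 infected
Step 7: +6 new -> 40 infected
Step 8: +5 new -> 45 infected
Step 9: +4 new -> 49 infected
Step 10: +2 new -> 51 infected
Step 11: +0 new -> 51 infected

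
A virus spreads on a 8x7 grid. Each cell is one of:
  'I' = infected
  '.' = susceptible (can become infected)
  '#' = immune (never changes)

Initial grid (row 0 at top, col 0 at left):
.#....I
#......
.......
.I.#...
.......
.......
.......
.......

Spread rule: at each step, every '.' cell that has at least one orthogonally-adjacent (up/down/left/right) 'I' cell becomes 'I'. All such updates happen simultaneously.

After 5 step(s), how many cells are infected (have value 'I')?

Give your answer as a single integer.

Step 0 (initial): 2 infected
Step 1: +6 new -> 8 infected
Step 2: +9 new -> 17 infected
Step 3: +10 new -> 27 infected
Step 4: +10 new -> 37 infected
Step 5: +7 new -> 44 infected

Answer: 44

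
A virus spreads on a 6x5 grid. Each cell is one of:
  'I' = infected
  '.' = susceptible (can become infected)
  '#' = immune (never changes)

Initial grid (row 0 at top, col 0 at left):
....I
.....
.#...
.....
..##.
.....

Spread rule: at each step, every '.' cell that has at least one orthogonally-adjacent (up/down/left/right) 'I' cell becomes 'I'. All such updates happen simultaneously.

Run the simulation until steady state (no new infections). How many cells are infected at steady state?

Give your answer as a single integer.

Step 0 (initial): 1 infected
Step 1: +2 new -> 3 infected
Step 2: +3 new -> 6 infected
Step 3: +4 new -> 10 infected
Step 4: +5 new -> 15 infected
Step 5: +3 new -> 18 infected
Step 6: +3 new -> 21 infected
Step 7: +3 new -> 24 infected
Step 8: +2 new -> 26 infected
Step 9: +1 new -> 27 infected
Step 10: +0 new -> 27 infected

Answer: 27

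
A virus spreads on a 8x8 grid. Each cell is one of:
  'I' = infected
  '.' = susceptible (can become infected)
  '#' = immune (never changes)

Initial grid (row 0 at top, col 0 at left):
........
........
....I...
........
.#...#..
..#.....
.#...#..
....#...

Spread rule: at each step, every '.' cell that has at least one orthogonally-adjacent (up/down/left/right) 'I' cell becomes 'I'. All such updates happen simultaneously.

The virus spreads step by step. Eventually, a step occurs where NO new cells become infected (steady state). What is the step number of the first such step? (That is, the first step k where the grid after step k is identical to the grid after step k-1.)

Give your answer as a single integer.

Step 0 (initial): 1 infected
Step 1: +4 new -> 5 infected
Step 2: +8 new -> 13 infected
Step 3: +10 new -> 23 infected
Step 4: +12 new -> 35 infected
Step 5: +7 new -> 42 infected
Step 6: +6 new -> 48 infected
Step 7: +4 new -> 52 infected
Step 8: +5 new -> 57 infected
Step 9: +1 new -> 58 infected
Step 10: +0 new -> 58 infected

Answer: 10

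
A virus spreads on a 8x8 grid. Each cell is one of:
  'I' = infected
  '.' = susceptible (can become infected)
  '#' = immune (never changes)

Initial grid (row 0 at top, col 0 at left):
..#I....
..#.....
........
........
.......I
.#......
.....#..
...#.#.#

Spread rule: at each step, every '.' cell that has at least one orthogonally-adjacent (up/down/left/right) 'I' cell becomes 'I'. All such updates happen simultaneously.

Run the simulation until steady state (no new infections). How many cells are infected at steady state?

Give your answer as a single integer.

Answer: 57

Derivation:
Step 0 (initial): 2 infected
Step 1: +5 new -> 7 infected
Step 2: +8 new -> 15 infected
Step 3: +11 new -> 26 infected
Step 4: +9 new -> 35 infected
Step 5: +6 new -> 41 infected
Step 6: +7 new -> 48 infected
Step 7: +3 new -> 51 infected
Step 8: +3 new -> 54 infected
Step 9: +2 new -> 56 infected
Step 10: +1 new -> 57 infected
Step 11: +0 new -> 57 infected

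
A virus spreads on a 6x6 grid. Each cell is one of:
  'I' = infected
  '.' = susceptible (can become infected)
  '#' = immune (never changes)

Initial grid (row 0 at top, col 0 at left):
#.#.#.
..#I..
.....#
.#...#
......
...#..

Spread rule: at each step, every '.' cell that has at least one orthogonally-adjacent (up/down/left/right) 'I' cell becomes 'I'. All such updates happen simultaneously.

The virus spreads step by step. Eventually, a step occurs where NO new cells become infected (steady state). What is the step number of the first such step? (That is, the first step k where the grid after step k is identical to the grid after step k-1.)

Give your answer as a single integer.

Step 0 (initial): 1 infected
Step 1: +3 new -> 4 infected
Step 2: +4 new -> 8 infected
Step 3: +5 new -> 13 infected
Step 4: +4 new -> 17 infected
Step 5: +7 new -> 24 infected
Step 6: +3 new -> 27 infected
Step 7: +1 new -> 28 infected
Step 8: +0 new -> 28 infected

Answer: 8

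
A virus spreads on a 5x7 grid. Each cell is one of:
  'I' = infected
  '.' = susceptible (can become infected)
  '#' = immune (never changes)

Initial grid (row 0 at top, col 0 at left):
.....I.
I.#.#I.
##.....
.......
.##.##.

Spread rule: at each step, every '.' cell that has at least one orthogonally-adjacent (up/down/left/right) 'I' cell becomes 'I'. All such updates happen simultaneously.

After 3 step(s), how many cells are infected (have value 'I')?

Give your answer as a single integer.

Step 0 (initial): 3 infected
Step 1: +6 new -> 9 infected
Step 2: +5 new -> 14 infected
Step 3: +5 new -> 19 infected

Answer: 19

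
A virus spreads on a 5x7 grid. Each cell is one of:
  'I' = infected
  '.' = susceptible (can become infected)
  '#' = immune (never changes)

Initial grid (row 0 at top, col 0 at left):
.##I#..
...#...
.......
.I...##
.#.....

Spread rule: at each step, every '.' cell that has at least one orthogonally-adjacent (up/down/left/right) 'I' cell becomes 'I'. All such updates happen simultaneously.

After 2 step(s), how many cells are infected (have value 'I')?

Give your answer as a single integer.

Step 0 (initial): 2 infected
Step 1: +3 new -> 5 infected
Step 2: +6 new -> 11 infected

Answer: 11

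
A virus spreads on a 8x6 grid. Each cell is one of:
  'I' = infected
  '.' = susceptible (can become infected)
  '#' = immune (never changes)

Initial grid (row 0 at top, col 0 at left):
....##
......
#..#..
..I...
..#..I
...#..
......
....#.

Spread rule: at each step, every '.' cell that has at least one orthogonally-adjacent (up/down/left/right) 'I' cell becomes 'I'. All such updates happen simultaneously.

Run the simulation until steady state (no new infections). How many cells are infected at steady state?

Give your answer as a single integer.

Answer: 41

Derivation:
Step 0 (initial): 2 infected
Step 1: +6 new -> 8 infected
Step 2: +9 new -> 17 infected
Step 3: +9 new -> 26 infected
Step 4: +8 new -> 34 infected
Step 5: +5 new -> 39 infected
Step 6: +2 new -> 41 infected
Step 7: +0 new -> 41 infected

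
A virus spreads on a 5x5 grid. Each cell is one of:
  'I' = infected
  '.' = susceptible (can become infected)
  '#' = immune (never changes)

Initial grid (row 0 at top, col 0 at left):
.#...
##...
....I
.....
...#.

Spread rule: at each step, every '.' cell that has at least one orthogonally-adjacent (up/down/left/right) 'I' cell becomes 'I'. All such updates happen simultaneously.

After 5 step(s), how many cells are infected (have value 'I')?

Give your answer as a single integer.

Step 0 (initial): 1 infected
Step 1: +3 new -> 4 infected
Step 2: +5 new -> 9 infected
Step 3: +4 new -> 13 infected
Step 4: +4 new -> 17 infected
Step 5: +2 new -> 19 infected

Answer: 19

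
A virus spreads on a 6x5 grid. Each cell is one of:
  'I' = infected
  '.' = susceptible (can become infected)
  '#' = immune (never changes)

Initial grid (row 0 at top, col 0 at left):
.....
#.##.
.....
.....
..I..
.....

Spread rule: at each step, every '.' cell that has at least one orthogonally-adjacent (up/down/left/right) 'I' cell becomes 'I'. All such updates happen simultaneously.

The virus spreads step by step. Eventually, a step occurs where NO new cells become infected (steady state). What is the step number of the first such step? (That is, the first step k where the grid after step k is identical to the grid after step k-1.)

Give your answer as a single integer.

Answer: 8

Derivation:
Step 0 (initial): 1 infected
Step 1: +4 new -> 5 infected
Step 2: +7 new -> 12 infected
Step 3: +6 new -> 18 infected
Step 4: +3 new -> 21 infected
Step 5: +2 new -> 23 infected
Step 6: +3 new -> 26 infected
Step 7: +1 new -> 27 infected
Step 8: +0 new -> 27 infected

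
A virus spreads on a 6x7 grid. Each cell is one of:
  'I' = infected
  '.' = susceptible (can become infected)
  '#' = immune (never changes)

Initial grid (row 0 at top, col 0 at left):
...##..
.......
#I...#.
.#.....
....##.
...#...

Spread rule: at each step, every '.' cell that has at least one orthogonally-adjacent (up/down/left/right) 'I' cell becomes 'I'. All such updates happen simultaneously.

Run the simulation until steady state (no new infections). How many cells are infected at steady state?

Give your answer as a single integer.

Step 0 (initial): 1 infected
Step 1: +2 new -> 3 infected
Step 2: +5 new -> 8 infected
Step 3: +6 new -> 14 infected
Step 4: +5 new -> 19 infected
Step 5: +4 new -> 23 infected
Step 6: +5 new -> 28 infected
Step 7: +3 new -> 31 infected
Step 8: +1 new -> 32 infected
Step 9: +1 new -> 33 infected
Step 10: +1 new -> 34 infected
Step 11: +0 new -> 34 infected

Answer: 34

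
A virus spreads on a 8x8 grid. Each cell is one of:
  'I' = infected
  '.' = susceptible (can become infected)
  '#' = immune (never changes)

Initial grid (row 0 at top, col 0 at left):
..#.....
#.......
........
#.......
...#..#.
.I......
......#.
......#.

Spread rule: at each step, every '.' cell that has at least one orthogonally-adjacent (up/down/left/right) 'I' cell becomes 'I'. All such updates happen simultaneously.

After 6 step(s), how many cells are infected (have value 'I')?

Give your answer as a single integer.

Step 0 (initial): 1 infected
Step 1: +4 new -> 5 infected
Step 2: +7 new -> 12 infected
Step 3: +6 new -> 18 infected
Step 4: +8 new -> 26 infected
Step 5: +8 new -> 34 infected
Step 6: +6 new -> 40 infected

Answer: 40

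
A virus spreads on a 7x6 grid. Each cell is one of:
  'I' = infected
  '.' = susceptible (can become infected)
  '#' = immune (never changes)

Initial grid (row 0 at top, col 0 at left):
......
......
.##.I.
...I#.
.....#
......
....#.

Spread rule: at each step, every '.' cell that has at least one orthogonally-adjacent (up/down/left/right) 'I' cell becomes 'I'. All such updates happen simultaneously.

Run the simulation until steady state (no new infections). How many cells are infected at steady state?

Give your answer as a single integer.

Step 0 (initial): 2 infected
Step 1: +5 new -> 7 infected
Step 2: +8 new -> 15 infected
Step 3: +8 new -> 23 infected
Step 4: +7 new -> 30 infected
Step 5: +5 new -> 35 infected
Step 6: +2 new -> 37 infected
Step 7: +0 new -> 37 infected

Answer: 37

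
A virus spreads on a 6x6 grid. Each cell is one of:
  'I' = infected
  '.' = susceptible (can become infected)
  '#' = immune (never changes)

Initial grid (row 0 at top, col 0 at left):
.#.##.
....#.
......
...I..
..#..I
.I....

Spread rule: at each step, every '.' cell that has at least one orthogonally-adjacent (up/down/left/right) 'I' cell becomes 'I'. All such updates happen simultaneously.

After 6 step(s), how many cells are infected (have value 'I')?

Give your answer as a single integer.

Step 0 (initial): 3 infected
Step 1: +10 new -> 13 infected
Step 2: +8 new -> 21 infected
Step 3: +4 new -> 25 infected
Step 4: +4 new -> 29 infected
Step 5: +1 new -> 30 infected
Step 6: +1 new -> 31 infected

Answer: 31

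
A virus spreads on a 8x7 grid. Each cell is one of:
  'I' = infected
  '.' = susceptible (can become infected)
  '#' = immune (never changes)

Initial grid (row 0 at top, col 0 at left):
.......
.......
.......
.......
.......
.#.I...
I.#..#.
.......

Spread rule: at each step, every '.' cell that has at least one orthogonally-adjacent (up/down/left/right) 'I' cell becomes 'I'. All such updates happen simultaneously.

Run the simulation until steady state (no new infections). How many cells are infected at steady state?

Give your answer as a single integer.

Step 0 (initial): 2 infected
Step 1: +7 new -> 9 infected
Step 2: +8 new -> 17 infected
Step 3: +9 new -> 26 infected
Step 4: +9 new -> 35 infected
Step 5: +8 new -> 43 infected
Step 6: +6 new -> 49 infected
Step 7: +3 new -> 52 infected
Step 8: +1 new -> 53 infected
Step 9: +0 new -> 53 infected

Answer: 53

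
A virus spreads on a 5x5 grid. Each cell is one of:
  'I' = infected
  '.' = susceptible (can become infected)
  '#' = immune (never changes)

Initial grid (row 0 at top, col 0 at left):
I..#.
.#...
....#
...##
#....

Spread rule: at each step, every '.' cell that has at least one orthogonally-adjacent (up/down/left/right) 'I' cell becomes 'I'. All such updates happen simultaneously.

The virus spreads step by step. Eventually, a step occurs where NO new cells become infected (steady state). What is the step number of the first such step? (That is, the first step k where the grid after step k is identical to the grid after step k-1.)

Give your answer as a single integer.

Answer: 9

Derivation:
Step 0 (initial): 1 infected
Step 1: +2 new -> 3 infected
Step 2: +2 new -> 5 infected
Step 3: +3 new -> 8 infected
Step 4: +3 new -> 11 infected
Step 5: +4 new -> 15 infected
Step 6: +2 new -> 17 infected
Step 7: +1 new -> 18 infected
Step 8: +1 new -> 19 infected
Step 9: +0 new -> 19 infected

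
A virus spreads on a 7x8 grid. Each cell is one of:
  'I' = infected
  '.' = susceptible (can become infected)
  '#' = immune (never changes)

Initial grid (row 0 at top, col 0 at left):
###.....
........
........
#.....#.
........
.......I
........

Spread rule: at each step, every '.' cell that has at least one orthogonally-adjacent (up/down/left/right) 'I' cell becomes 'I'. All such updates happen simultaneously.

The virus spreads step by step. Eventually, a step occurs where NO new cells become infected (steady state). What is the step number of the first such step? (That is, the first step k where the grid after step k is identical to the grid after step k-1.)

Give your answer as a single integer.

Step 0 (initial): 1 infected
Step 1: +3 new -> 4 infected
Step 2: +4 new -> 8 infected
Step 3: +4 new -> 12 infected
Step 4: +6 new -> 18 infected
Step 5: +7 new -> 25 infected
Step 6: +7 new -> 32 infected
Step 7: +7 new -> 39 infected
Step 8: +6 new -> 45 infected
Step 9: +3 new -> 48 infected
Step 10: +2 new -> 50 infected
Step 11: +1 new -> 51 infected
Step 12: +0 new -> 51 infected

Answer: 12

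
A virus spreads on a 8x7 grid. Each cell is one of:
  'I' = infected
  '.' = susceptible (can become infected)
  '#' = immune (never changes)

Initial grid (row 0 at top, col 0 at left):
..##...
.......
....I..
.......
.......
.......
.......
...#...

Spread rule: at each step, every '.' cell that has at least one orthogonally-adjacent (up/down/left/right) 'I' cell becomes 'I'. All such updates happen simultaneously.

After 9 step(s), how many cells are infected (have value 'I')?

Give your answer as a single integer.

Answer: 53

Derivation:
Step 0 (initial): 1 infected
Step 1: +4 new -> 5 infected
Step 2: +8 new -> 13 infected
Step 3: +9 new -> 22 infected
Step 4: +9 new -> 31 infected
Step 5: +9 new -> 40 infected
Step 6: +6 new -> 46 infected
Step 7: +4 new -> 50 infected
Step 8: +2 new -> 52 infected
Step 9: +1 new -> 53 infected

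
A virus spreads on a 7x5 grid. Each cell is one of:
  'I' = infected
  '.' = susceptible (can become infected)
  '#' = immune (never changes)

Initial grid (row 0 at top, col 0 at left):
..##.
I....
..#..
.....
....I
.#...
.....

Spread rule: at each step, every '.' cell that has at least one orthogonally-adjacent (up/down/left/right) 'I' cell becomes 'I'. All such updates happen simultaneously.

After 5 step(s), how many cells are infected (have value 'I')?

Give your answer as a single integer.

Answer: 31

Derivation:
Step 0 (initial): 2 infected
Step 1: +6 new -> 8 infected
Step 2: +9 new -> 17 infected
Step 3: +9 new -> 26 infected
Step 4: +3 new -> 29 infected
Step 5: +2 new -> 31 infected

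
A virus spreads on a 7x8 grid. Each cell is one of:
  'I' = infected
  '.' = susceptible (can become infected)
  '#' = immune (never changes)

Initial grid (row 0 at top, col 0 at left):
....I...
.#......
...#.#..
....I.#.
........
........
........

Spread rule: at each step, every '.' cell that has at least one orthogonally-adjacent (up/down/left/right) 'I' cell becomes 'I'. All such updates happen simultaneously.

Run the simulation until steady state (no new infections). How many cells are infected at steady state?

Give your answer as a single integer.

Step 0 (initial): 2 infected
Step 1: +7 new -> 9 infected
Step 2: +8 new -> 17 infected
Step 3: +11 new -> 28 infected
Step 4: +11 new -> 39 infected
Step 5: +9 new -> 48 infected
Step 6: +3 new -> 51 infected
Step 7: +1 new -> 52 infected
Step 8: +0 new -> 52 infected

Answer: 52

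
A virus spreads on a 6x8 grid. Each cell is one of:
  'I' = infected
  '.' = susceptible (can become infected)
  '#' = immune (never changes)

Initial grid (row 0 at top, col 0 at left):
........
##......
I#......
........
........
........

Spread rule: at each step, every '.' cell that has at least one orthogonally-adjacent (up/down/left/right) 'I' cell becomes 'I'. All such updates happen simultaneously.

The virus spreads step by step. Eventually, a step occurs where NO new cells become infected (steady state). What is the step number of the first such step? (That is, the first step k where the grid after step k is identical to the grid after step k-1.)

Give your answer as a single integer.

Step 0 (initial): 1 infected
Step 1: +1 new -> 2 infected
Step 2: +2 new -> 4 infected
Step 3: +3 new -> 7 infected
Step 4: +4 new -> 11 infected
Step 5: +5 new -> 16 infected
Step 6: +6 new -> 22 infected
Step 7: +7 new -> 29 infected
Step 8: +7 new -> 36 infected
Step 9: +5 new -> 41 infected
Step 10: +3 new -> 44 infected
Step 11: +1 new -> 45 infected
Step 12: +0 new -> 45 infected

Answer: 12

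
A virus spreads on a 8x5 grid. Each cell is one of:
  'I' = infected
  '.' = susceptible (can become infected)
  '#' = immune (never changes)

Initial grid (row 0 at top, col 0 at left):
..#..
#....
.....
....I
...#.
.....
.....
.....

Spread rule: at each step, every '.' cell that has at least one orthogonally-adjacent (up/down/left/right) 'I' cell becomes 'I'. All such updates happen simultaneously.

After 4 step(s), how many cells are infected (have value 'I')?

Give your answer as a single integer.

Step 0 (initial): 1 infected
Step 1: +3 new -> 4 infected
Step 2: +4 new -> 8 infected
Step 3: +7 new -> 15 infected
Step 4: +8 new -> 23 infected

Answer: 23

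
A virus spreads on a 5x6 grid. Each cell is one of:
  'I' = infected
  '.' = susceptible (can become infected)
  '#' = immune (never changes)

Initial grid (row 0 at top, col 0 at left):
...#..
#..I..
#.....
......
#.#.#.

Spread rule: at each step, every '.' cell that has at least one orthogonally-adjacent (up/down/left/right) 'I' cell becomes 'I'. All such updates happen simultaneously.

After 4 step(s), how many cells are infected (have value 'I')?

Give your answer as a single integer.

Step 0 (initial): 1 infected
Step 1: +3 new -> 4 infected
Step 2: +7 new -> 11 infected
Step 3: +7 new -> 18 infected
Step 4: +3 new -> 21 infected

Answer: 21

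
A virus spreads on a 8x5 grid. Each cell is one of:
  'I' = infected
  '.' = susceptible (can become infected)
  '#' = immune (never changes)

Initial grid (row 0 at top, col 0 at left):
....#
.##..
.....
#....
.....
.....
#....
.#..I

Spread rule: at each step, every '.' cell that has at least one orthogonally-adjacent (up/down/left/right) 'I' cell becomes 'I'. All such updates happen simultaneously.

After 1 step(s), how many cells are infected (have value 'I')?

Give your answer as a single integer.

Answer: 3

Derivation:
Step 0 (initial): 1 infected
Step 1: +2 new -> 3 infected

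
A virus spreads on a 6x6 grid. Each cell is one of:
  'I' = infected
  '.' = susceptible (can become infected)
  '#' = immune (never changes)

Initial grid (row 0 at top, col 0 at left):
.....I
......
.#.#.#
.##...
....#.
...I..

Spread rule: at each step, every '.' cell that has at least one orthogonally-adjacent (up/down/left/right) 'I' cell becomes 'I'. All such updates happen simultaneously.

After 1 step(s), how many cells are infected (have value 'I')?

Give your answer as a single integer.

Step 0 (initial): 2 infected
Step 1: +5 new -> 7 infected

Answer: 7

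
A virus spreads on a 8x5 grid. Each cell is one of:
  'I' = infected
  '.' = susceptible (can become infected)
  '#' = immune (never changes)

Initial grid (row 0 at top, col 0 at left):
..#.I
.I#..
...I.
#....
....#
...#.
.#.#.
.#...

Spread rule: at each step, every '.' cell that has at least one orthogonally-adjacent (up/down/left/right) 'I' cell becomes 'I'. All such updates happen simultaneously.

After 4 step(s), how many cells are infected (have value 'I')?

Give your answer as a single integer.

Answer: 23

Derivation:
Step 0 (initial): 3 infected
Step 1: +9 new -> 12 infected
Step 2: +6 new -> 18 infected
Step 3: +2 new -> 20 infected
Step 4: +3 new -> 23 infected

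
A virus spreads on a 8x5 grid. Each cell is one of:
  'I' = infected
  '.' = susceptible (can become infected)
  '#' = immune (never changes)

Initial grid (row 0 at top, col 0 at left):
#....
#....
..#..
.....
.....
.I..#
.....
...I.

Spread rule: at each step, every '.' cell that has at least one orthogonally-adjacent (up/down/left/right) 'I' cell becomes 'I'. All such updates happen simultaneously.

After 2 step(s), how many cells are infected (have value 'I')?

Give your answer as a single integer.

Answer: 17

Derivation:
Step 0 (initial): 2 infected
Step 1: +7 new -> 9 infected
Step 2: +8 new -> 17 infected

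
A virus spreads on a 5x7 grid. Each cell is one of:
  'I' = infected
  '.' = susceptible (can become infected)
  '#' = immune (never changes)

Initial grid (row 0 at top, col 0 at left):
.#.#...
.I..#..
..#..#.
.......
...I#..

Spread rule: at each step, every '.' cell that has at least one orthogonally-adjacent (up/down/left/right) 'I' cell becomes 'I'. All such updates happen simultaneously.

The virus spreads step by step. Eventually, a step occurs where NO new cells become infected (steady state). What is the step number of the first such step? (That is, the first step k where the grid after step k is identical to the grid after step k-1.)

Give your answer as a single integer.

Step 0 (initial): 2 infected
Step 1: +5 new -> 7 infected
Step 2: +9 new -> 16 infected
Step 3: +4 new -> 20 infected
Step 4: +2 new -> 22 infected
Step 5: +2 new -> 24 infected
Step 6: +1 new -> 25 infected
Step 7: +2 new -> 27 infected
Step 8: +1 new -> 28 infected
Step 9: +1 new -> 29 infected
Step 10: +0 new -> 29 infected

Answer: 10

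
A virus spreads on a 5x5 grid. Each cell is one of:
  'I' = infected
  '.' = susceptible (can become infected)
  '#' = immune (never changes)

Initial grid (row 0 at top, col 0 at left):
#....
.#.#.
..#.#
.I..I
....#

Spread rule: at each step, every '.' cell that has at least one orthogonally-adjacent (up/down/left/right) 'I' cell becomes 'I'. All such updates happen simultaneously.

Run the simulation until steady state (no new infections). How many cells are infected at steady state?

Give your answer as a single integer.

Answer: 13

Derivation:
Step 0 (initial): 2 infected
Step 1: +5 new -> 7 infected
Step 2: +5 new -> 12 infected
Step 3: +1 new -> 13 infected
Step 4: +0 new -> 13 infected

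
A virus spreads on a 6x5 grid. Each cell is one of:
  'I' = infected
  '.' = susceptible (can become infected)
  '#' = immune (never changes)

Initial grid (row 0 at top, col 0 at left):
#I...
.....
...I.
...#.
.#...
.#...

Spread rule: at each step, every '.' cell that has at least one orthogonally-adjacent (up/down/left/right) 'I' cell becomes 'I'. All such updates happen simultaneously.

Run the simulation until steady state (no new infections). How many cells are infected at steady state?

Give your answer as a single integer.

Step 0 (initial): 2 infected
Step 1: +5 new -> 7 infected
Step 2: +7 new -> 14 infected
Step 3: +5 new -> 19 infected
Step 4: +4 new -> 23 infected
Step 5: +2 new -> 25 infected
Step 6: +1 new -> 26 infected
Step 7: +0 new -> 26 infected

Answer: 26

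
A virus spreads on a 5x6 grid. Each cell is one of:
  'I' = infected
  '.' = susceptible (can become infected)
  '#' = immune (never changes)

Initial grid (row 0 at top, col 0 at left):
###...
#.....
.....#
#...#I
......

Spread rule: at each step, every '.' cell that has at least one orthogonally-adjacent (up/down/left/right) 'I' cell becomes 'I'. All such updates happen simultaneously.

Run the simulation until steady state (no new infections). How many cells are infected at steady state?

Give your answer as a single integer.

Step 0 (initial): 1 infected
Step 1: +1 new -> 2 infected
Step 2: +1 new -> 3 infected
Step 3: +1 new -> 4 infected
Step 4: +2 new -> 6 infected
Step 5: +3 new -> 9 infected
Step 6: +5 new -> 14 infected
Step 7: +4 new -> 18 infected
Step 8: +4 new -> 22 infected
Step 9: +1 new -> 23 infected
Step 10: +0 new -> 23 infected

Answer: 23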